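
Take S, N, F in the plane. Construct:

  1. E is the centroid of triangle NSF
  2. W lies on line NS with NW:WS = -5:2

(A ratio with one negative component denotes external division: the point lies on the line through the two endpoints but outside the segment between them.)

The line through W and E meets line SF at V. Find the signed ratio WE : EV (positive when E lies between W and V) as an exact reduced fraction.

WE:EV = -3

Set S = (0, 0), N = (1, 0), F = (0, 1); any affine frame gives the same invariant.
1. E is the centroid of triangle NSF ⇒ E = (1/3, 1/3)
2. W lies on line NS with NW:WS = -5:2 ⇒ W = (-2/3, 0)
line WE meets SF at V = (0, 2/9)
E = W + t·(V−W) with t = 3/2, so WE:EV = 3/2:-1/2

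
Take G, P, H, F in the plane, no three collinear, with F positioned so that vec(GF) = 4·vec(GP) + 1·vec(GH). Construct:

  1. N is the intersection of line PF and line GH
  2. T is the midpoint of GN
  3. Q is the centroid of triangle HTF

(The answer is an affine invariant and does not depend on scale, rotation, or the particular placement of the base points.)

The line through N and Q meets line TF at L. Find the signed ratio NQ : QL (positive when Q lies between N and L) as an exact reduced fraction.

Assign G = (0, 0), P = (1, 0), H = (0, 1), F = (4, 1) — the answer is frame-independent, so this choice is without loss of generality.
1. N is the intersection of line PF and line GH ⇒ N = (0, -1/3)
2. T is the midpoint of GN ⇒ T = (0, -1/6)
3. Q is the centroid of triangle HTF ⇒ Q = (4/3, 11/18)
line NQ meets TF at L = (2/5, -1/20)
Q = N + t·(L−N) with t = 10/3, so NQ:QL = 10/3:-7/3

NQ:QL = -10/7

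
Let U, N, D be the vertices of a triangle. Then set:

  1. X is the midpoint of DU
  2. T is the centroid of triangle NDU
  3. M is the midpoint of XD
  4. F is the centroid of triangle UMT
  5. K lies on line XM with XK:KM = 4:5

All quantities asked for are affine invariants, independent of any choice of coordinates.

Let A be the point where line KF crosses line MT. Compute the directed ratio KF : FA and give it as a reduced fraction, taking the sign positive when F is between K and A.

Set U = (0, 0), N = (1, 0), D = (0, 1); any affine frame gives the same invariant.
1. X is the midpoint of DU ⇒ X = (0, 1/2)
2. T is the centroid of triangle NDU ⇒ T = (1/3, 1/3)
3. M is the midpoint of XD ⇒ M = (0, 3/4)
4. F is the centroid of triangle UMT ⇒ F = (1/9, 13/36)
5. K lies on line XM with XK:KM = 4:5 ⇒ K = (0, 11/18)
line KF meets MT at A = (-5/36, 133/144)
F = K + t·(A−K) with t = -4/5, so KF:FA = -4/5:9/5

KF:FA = -4/9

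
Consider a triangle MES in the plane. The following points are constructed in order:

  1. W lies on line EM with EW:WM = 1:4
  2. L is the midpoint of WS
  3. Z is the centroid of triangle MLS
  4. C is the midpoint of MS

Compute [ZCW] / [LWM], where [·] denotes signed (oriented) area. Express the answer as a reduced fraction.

Choose coordinates M = (0, 0), E = (1, 0), S = (0, 1).
1. W lies on line EM with EW:WM = 1:4 ⇒ W = (4/5, 0)
2. L is the midpoint of WS ⇒ L = (2/5, 1/2)
3. Z is the centroid of triangle MLS ⇒ Z = (2/15, 1/2)
4. C is the midpoint of MS ⇒ C = (0, 1/2)
2·[ZCW] = 1/15, 2·[LWM] = -2/5
[ZCW]:[LWM] = 1/15:-2/5 = -1/6

[ZCW]:[LWM] = -1/6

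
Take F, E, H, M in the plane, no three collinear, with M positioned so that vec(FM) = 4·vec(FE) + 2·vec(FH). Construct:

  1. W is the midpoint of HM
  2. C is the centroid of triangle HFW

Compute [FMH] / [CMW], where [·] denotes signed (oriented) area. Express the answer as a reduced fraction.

Work in coordinates with F = (0, 0), E = (1, 0), H = (0, 1), M = (4, 2).
1. W is the midpoint of HM ⇒ W = (2, 3/2)
2. C is the centroid of triangle HFW ⇒ C = (2/3, 5/6)
2·[FMH] = 4, 2·[CMW] = 2/3
[FMH]:[CMW] = 4:2/3 = 6

[FMH]:[CMW] = 6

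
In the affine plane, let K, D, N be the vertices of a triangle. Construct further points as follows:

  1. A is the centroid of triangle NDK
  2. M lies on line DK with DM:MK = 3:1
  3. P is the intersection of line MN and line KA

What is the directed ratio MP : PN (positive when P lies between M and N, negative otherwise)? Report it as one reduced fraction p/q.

MP:PN = 1/4

Set K = (0, 0), D = (1, 0), N = (0, 1); any affine frame gives the same invariant.
1. A is the centroid of triangle NDK ⇒ A = (1/3, 1/3)
2. M lies on line DK with DM:MK = 3:1 ⇒ M = (1/4, 0)
3. P is the intersection of line MN and line KA ⇒ P = (1/5, 1/5)
P = M + t·(N−M) with t = 1/5, so MP:PN = t:(1−t) = 1/5:4/5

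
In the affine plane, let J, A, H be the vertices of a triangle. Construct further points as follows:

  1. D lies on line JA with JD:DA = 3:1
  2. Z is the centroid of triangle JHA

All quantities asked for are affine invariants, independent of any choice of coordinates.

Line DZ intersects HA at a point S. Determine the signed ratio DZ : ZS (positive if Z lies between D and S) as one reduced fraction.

DZ:ZS = -1/4

Set J = (0, 0), A = (1, 0), H = (0, 1); any affine frame gives the same invariant.
1. D lies on line JA with JD:DA = 3:1 ⇒ D = (3/4, 0)
2. Z is the centroid of triangle JHA ⇒ Z = (1/3, 1/3)
line DZ meets HA at S = (2, -1)
Z = D + t·(S−D) with t = -1/3, so DZ:ZS = -1/3:4/3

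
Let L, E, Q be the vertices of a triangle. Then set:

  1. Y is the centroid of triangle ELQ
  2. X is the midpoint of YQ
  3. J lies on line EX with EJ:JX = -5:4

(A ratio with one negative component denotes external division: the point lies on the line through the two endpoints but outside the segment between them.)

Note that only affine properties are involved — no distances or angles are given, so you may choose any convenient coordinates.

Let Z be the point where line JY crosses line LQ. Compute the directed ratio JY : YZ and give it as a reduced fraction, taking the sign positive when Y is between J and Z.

JY:YZ = -21/2

Choose coordinates L = (0, 0), E = (1, 0), Q = (0, 1).
1. Y is the centroid of triangle ELQ ⇒ Y = (1/3, 1/3)
2. X is the midpoint of YQ ⇒ X = (1/6, 2/3)
3. J lies on line EX with EJ:JX = -5:4 ⇒ J = (-19/6, 10/3)
line JY meets LQ at Z = (0, 13/21)
Y = J + t·(Z−J) with t = 21/19, so JY:YZ = 21/19:-2/19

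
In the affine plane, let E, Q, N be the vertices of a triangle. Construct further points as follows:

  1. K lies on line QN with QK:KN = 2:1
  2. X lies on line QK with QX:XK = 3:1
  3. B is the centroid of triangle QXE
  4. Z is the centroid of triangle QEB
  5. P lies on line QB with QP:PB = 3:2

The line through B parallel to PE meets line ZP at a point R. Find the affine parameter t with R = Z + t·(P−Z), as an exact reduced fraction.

t = 7

Work in coordinates with E = (0, 0), Q = (1, 0), N = (0, 1).
1. K lies on line QN with QK:KN = 2:1 ⇒ K = (1/3, 2/3)
2. X lies on line QK with QX:XK = 3:1 ⇒ X = (1/2, 1/2)
3. B is the centroid of triangle QXE ⇒ B = (1/2, 1/6)
4. Z is the centroid of triangle QEB ⇒ Z = (1/2, 1/18)
5. P lies on line QB with QP:PB = 3:2 ⇒ P = (7/10, 1/10)
through B parallel to PE: direction (-7/10, -1/10); meets ZP at R = (19/10, 11/30)
R = Z + t·(P−Z) with t = 7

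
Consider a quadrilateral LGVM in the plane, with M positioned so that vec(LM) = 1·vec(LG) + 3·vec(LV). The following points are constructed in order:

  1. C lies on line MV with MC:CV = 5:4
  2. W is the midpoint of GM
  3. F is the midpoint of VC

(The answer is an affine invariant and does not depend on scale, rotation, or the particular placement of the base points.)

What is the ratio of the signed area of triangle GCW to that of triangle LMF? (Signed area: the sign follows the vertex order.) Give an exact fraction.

Set L = (0, 0), G = (1, 0), V = (0, 1), M = (1, 3); any affine frame gives the same invariant.
1. C lies on line MV with MC:CV = 5:4 ⇒ C = (4/9, 17/9)
2. W is the midpoint of GM ⇒ W = (1, 3/2)
3. F is the midpoint of VC ⇒ F = (2/9, 13/9)
2·[GCW] = -5/6, 2·[LMF] = 7/9
[GCW]:[LMF] = -5/6:7/9 = -15/14

[GCW]:[LMF] = -15/14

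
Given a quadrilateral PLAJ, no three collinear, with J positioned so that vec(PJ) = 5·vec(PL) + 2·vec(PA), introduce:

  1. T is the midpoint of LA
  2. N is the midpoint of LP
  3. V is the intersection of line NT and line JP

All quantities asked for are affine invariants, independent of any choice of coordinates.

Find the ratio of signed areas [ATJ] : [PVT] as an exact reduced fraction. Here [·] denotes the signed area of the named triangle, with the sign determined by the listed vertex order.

Set P = (0, 0), L = (1, 0), A = (0, 1), J = (5, 2); any affine frame gives the same invariant.
1. T is the midpoint of LA ⇒ T = (1/2, 1/2)
2. N is the midpoint of LP ⇒ N = (1/2, 0)
3. V is the intersection of line NT and line JP ⇒ V = (1/2, 1/5)
2·[ATJ] = 3, 2·[PVT] = 3/20
[ATJ]:[PVT] = 3:3/20 = 20

[ATJ]:[PVT] = 20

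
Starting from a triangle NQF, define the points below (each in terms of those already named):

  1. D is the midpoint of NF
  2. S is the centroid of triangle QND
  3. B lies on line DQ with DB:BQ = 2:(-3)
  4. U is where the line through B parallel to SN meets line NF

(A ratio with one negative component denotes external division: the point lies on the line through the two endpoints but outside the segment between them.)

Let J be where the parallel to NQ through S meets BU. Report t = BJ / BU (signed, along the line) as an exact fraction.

Assign N = (0, 0), Q = (1, 0), F = (0, 1) — the answer is frame-independent, so this choice is without loss of generality.
1. D is the midpoint of NF ⇒ D = (0, 1/2)
2. S is the centroid of triangle QND ⇒ S = (1/3, 1/6)
3. B lies on line DQ with DB:BQ = 2:(-3) ⇒ B = (-2, 3/2)
4. U is where the line through B parallel to SN meets line NF ⇒ U = (0, 5/2)
through S parallel to NQ: direction (1, 0); meets BU at J = (-14/3, 1/6)
J = B + t·(U−B) with t = -4/3

t = -4/3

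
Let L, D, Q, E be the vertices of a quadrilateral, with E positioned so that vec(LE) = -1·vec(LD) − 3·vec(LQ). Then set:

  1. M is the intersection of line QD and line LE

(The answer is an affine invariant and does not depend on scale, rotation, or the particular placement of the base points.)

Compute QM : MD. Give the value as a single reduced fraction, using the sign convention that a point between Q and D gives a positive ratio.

QM:MD = 1/3

Assign L = (0, 0), D = (1, 0), Q = (0, 1), E = (-1, -3) — the answer is frame-independent, so this choice is without loss of generality.
1. M is the intersection of line QD and line LE ⇒ M = (1/4, 3/4)
M = Q + t·(D−Q) with t = 1/4, so QM:MD = t:(1−t) = 1/4:3/4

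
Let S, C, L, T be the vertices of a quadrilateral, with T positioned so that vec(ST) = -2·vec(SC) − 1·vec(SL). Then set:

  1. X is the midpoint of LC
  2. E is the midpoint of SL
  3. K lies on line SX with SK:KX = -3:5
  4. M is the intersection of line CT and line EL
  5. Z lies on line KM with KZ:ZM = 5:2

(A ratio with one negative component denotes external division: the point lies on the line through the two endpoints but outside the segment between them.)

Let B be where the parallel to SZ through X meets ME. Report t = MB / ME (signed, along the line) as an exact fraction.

Set S = (0, 0), C = (1, 0), L = (0, 1), T = (-2, -1); any affine frame gives the same invariant.
1. X is the midpoint of LC ⇒ X = (1/2, 1/2)
2. E is the midpoint of SL ⇒ E = (0, 1/2)
3. K lies on line SX with SK:KX = -3:5 ⇒ K = (-3/4, -3/4)
4. M is the intersection of line CT and line EL ⇒ M = (0, -1/3)
5. Z lies on line KM with KZ:ZM = 5:2 ⇒ Z = (-3/14, -19/42)
through X parallel to SZ: direction (-3/14, -19/42); meets ME at B = (0, -5/9)
B = M + t·(E−M) with t = -4/15

t = -4/15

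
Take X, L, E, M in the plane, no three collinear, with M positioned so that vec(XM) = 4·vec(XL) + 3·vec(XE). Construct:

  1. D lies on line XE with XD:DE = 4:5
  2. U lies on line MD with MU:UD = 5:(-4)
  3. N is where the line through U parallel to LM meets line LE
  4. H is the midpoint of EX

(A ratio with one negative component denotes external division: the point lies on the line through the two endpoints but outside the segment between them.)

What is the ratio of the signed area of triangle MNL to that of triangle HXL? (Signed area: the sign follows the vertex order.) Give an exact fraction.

Work in coordinates with X = (0, 0), L = (1, 0), E = (0, 1), M = (4, 3).
1. D lies on line XE with XD:DE = 4:5 ⇒ D = (0, 4/9)
2. U lies on line MD with MU:UD = 5:(-4) ⇒ U = (-16, -88/9)
3. N is where the line through U parallel to LM meets line LE ⇒ N = (-47/18, 65/18)
4. H is the midpoint of EX ⇒ H = (0, 1/2)
2·[MNL] = 65/3, 2·[HXL] = 1/2
[MNL]:[HXL] = 65/3:1/2 = 130/3

[MNL]:[HXL] = 130/3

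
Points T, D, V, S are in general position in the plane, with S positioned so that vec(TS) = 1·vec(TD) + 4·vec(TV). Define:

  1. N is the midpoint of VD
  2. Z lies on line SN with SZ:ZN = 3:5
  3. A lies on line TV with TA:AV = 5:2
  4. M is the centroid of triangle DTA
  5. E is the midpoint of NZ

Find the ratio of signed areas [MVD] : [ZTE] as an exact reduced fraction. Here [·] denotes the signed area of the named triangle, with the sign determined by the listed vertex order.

Work in coordinates with T = (0, 0), D = (1, 0), V = (0, 1), S = (1, 4).
1. N is the midpoint of VD ⇒ N = (1/2, 1/2)
2. Z lies on line SN with SZ:ZN = 3:5 ⇒ Z = (13/16, 43/16)
3. A lies on line TV with TA:AV = 5:2 ⇒ A = (0, 5/7)
4. M is the centroid of triangle DTA ⇒ M = (1/3, 5/21)
5. E is the midpoint of NZ ⇒ E = (21/32, 51/32)
2·[MVD] = -3/7, 2·[ZTE] = 15/32
[MVD]:[ZTE] = -3/7:15/32 = -32/35

[MVD]:[ZTE] = -32/35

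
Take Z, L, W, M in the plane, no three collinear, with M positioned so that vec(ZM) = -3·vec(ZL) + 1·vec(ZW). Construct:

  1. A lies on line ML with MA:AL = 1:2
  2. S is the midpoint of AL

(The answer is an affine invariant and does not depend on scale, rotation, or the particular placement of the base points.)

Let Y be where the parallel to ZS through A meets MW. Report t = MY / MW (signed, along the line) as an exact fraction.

Work in coordinates with Z = (0, 0), L = (1, 0), W = (0, 1), M = (-3, 1).
1. A lies on line ML with MA:AL = 1:2 ⇒ A = (-5/3, 2/3)
2. S is the midpoint of AL ⇒ S = (-1/3, 1/3)
through A parallel to ZS: direction (-1/3, 1/3); meets MW at Y = (-2, 1)
Y = M + t·(W−M) with t = 1/3

t = 1/3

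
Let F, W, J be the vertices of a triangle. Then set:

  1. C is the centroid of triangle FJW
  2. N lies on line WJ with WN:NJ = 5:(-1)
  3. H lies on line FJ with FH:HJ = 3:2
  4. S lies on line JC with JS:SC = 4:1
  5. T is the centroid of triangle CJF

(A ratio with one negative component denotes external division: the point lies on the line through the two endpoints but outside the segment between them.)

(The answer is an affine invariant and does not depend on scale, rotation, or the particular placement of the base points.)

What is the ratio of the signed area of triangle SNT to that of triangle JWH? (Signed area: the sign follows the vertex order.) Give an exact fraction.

Work in coordinates with F = (0, 0), W = (1, 0), J = (0, 1).
1. C is the centroid of triangle FJW ⇒ C = (1/3, 1/3)
2. N lies on line WJ with WN:NJ = 5:(-1) ⇒ N = (-1/4, 5/4)
3. H lies on line FJ with FH:HJ = 3:2 ⇒ H = (0, 3/5)
4. S lies on line JC with JS:SC = 4:1 ⇒ S = (4/15, 7/15)
5. T is the centroid of triangle CJF ⇒ T = (1/9, 4/9)
2·[SNT] = 2/15, 2·[JWH] = -2/5
[SNT]:[JWH] = 2/15:-2/5 = -1/3

[SNT]:[JWH] = -1/3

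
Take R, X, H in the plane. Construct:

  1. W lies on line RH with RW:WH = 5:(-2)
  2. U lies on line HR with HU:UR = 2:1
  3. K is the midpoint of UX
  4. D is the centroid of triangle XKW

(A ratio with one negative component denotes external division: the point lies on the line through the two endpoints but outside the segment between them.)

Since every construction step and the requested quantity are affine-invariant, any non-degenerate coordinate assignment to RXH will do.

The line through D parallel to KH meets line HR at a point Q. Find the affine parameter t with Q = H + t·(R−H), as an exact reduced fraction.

t = -4/9

Choose coordinates R = (0, 0), X = (1, 0), H = (0, 1).
1. W lies on line RH with RW:WH = 5:(-2) ⇒ W = (0, 5/3)
2. U lies on line HR with HU:UR = 2:1 ⇒ U = (0, 1/3)
3. K is the midpoint of UX ⇒ K = (1/2, 1/6)
4. D is the centroid of triangle XKW ⇒ D = (1/2, 11/18)
through D parallel to KH: direction (-1/2, 5/6); meets HR at Q = (0, 13/9)
Q = H + t·(R−H) with t = -4/9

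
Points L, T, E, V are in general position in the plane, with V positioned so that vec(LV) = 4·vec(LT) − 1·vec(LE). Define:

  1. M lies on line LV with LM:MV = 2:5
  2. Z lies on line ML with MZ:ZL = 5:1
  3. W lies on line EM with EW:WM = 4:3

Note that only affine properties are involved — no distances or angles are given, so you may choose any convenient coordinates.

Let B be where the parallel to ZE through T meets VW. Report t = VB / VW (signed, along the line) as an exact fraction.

Work in coordinates with L = (0, 0), T = (1, 0), E = (0, 1), V = (4, -1).
1. M lies on line LV with LM:MV = 2:5 ⇒ M = (8/7, -2/7)
2. Z lies on line ML with MZ:ZL = 5:1 ⇒ Z = (4/21, -1/21)
3. W lies on line EM with EW:WM = 4:3 ⇒ W = (32/49, 13/49)
through T parallel to ZE: direction (-4/21, 22/21); meets VW at B = (409/420, 121/840)
B = V + t·(W−V) with t = 217/240

t = 217/240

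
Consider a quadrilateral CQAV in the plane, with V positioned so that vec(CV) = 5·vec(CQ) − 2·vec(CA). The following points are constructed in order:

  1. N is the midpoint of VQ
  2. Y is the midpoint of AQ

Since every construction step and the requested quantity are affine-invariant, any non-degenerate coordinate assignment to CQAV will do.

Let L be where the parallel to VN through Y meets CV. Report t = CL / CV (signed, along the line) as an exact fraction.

Work in coordinates with C = (0, 0), Q = (1, 0), A = (0, 1), V = (5, -2).
1. N is the midpoint of VQ ⇒ N = (3, -1)
2. Y is the midpoint of AQ ⇒ Y = (1/2, 1/2)
through Y parallel to VN: direction (-2, 1); meets CV at L = (15/2, -3)
L = C + t·(V−C) with t = 3/2

t = 3/2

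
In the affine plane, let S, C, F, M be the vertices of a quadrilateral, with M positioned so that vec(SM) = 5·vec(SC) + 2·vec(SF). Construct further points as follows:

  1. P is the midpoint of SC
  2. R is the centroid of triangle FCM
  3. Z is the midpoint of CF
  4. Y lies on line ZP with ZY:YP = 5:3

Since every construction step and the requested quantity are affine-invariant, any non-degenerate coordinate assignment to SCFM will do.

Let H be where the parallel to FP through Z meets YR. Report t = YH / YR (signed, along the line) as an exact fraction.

t = 5/61

Assign S = (0, 0), C = (1, 0), F = (0, 1), M = (5, 2) — the answer is frame-independent, so this choice is without loss of generality.
1. P is the midpoint of SC ⇒ P = (1/2, 0)
2. R is the centroid of triangle FCM ⇒ R = (2, 1)
3. Z is the midpoint of CF ⇒ Z = (1/2, 1/2)
4. Y lies on line ZP with ZY:YP = 5:3 ⇒ Y = (1/2, 3/16)
through Z parallel to FP: direction (1/2, -1); meets YR at H = (38/61, 31/122)
H = Y + t·(R−Y) with t = 5/61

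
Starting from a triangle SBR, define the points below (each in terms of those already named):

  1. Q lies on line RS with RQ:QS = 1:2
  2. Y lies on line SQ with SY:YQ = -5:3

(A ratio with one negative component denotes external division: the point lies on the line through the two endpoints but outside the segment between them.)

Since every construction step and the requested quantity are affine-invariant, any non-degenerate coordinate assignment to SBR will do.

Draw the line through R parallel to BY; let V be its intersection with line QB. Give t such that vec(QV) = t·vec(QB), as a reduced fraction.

t = 1/3

Work in coordinates with S = (0, 0), B = (1, 0), R = (0, 1).
1. Q lies on line RS with RQ:QS = 1:2 ⇒ Q = (0, 2/3)
2. Y lies on line SQ with SY:YQ = -5:3 ⇒ Y = (0, 5/3)
through R parallel to BY: direction (-1, 5/3); meets QB at V = (1/3, 4/9)
V = Q + t·(B−Q) with t = 1/3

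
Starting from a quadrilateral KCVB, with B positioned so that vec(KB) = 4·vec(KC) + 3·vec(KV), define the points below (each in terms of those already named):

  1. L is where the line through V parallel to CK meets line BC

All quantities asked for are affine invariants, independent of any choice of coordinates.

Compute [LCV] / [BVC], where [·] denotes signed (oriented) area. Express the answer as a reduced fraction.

Work in coordinates with K = (0, 0), C = (1, 0), V = (0, 1), B = (4, 3).
1. L is where the line through V parallel to CK meets line BC ⇒ L = (2, 1)
2·[LCV] = -2, 2·[BVC] = 6
[LCV]:[BVC] = -2:6 = -1/3

[LCV]:[BVC] = -1/3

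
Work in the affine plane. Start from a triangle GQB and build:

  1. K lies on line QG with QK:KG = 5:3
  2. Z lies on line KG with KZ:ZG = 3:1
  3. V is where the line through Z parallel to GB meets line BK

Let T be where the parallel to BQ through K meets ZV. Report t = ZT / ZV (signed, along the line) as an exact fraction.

Assign G = (0, 0), Q = (1, 0), B = (0, 1) — the answer is frame-independent, so this choice is without loss of generality.
1. K lies on line QG with QK:KG = 5:3 ⇒ K = (3/8, 0)
2. Z lies on line KG with KZ:ZG = 3:1 ⇒ Z = (3/32, 0)
3. V is where the line through Z parallel to GB meets line BK ⇒ V = (3/32, 3/4)
through K parallel to BQ: direction (1, -1); meets ZV at T = (3/32, 9/32)
T = Z + t·(V−Z) with t = 3/8

t = 3/8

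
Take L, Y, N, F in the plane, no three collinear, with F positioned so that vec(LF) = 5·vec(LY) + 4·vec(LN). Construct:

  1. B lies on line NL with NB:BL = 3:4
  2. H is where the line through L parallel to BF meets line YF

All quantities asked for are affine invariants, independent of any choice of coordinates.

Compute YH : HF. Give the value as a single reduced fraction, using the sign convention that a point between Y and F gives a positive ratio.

YH:HF = 6/5

Choose coordinates L = (0, 0), Y = (1, 0), N = (0, 1), F = (5, 4).
1. B lies on line NL with NB:BL = 3:4 ⇒ B = (0, 4/7)
2. H is where the line through L parallel to BF meets line YF ⇒ H = (35/11, 24/11)
H = Y + t·(F−Y) with t = 6/11, so YH:HF = t:(1−t) = 6/11:5/11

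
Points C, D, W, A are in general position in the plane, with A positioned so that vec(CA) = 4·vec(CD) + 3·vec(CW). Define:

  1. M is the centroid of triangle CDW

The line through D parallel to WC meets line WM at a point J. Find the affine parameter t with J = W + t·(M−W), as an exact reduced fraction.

t = 3

Assign C = (0, 0), D = (1, 0), W = (0, 1), A = (4, 3) — the answer is frame-independent, so this choice is without loss of generality.
1. M is the centroid of triangle CDW ⇒ M = (1/3, 1/3)
through D parallel to WC: direction (0, -1); meets WM at J = (1, -1)
J = W + t·(M−W) with t = 3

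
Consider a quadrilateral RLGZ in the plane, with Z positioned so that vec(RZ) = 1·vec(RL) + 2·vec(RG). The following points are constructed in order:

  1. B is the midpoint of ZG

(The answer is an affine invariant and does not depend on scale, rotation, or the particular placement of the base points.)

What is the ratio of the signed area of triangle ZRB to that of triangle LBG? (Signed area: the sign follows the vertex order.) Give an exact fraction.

[ZRB]:[LBG] = -1/2

Choose coordinates R = (0, 0), L = (1, 0), G = (0, 1), Z = (1, 2).
1. B is the midpoint of ZG ⇒ B = (1/2, 3/2)
2·[ZRB] = -1/2, 2·[LBG] = 1
[ZRB]:[LBG] = -1/2:1 = -1/2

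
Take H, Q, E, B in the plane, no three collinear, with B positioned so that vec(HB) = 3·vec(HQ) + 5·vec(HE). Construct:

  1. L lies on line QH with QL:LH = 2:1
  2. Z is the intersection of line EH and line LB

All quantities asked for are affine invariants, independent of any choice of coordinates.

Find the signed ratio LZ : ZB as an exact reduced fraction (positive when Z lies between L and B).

LZ:ZB = -1/9

Work in coordinates with H = (0, 0), Q = (1, 0), E = (0, 1), B = (3, 5).
1. L lies on line QH with QL:LH = 2:1 ⇒ L = (1/3, 0)
2. Z is the intersection of line EH and line LB ⇒ Z = (0, -5/8)
Z = L + t·(B−L) with t = -1/8, so LZ:ZB = t:(1−t) = -1/8:9/8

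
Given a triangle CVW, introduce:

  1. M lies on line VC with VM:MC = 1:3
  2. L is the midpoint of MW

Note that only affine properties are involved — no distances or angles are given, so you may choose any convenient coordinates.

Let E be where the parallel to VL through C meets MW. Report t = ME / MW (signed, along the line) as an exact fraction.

Set C = (0, 0), V = (1, 0), W = (0, 1); any affine frame gives the same invariant.
1. M lies on line VC with VM:MC = 1:3 ⇒ M = (3/4, 0)
2. L is the midpoint of MW ⇒ L = (3/8, 1/2)
through C parallel to VL: direction (-5/8, 1/2); meets MW at E = (15/8, -3/2)
E = M + t·(W−M) with t = -3/2

t = -3/2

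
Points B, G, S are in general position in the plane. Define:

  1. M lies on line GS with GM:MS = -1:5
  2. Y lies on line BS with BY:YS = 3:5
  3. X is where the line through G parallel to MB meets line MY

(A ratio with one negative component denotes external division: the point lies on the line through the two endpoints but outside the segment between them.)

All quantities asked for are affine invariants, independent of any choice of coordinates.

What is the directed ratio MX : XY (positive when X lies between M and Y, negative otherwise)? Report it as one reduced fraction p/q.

Set B = (0, 0), G = (1, 0), S = (0, 1); any affine frame gives the same invariant.
1. M lies on line GS with GM:MS = -1:5 ⇒ M = (5/4, -1/4)
2. Y lies on line BS with BY:YS = 3:5 ⇒ Y = (0, 3/8)
3. X is where the line through G parallel to MB meets line MY ⇒ X = (7/12, 1/12)
X = M + t·(Y−M) with t = 8/15, so MX:XY = t:(1−t) = 8/15:7/15

MX:XY = 8/7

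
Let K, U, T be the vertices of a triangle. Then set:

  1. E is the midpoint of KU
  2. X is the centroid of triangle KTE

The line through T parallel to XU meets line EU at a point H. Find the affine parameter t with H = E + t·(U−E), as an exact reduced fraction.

Work in coordinates with K = (0, 0), U = (1, 0), T = (0, 1).
1. E is the midpoint of KU ⇒ E = (1/2, 0)
2. X is the centroid of triangle KTE ⇒ X = (1/6, 1/3)
through T parallel to XU: direction (5/6, -1/3); meets EU at H = (5/2, 0)
H = E + t·(U−E) with t = 4

t = 4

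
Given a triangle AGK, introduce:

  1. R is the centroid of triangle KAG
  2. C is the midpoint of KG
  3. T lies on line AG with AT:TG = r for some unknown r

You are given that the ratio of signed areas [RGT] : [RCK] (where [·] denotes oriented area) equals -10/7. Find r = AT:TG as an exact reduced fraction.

r = 2/5

Set A = (0, 0), G = (1, 0), K = (0, 1); any affine frame gives the same invariant.
1. R is the centroid of triangle KAG ⇒ R = (1/3, 1/3)
2. C is the midpoint of KG ⇒ C = (1/2, 1/2)
3. With AT:TG = r, write λ = r/(r+1) so T = A + λ·(G−A); T is affine-linear in λ
Every point depending on T is an affine combination of T and λ-independent points, so each such coordinate is linear in λ; the λ² term in each signed area is a multiple of (G−A)×(G−A) = 0, so 2·[RGT] and 2·[RCK] are each linear in λ. Evaluating at λ=0 and λ=1:
  2·[RGT] = 1/3·λ − 1/3,   2·[RCK] = 1/6
So [RGT]:[RCK] = (1/3·λ − 1/3) / (1/6). Setting this equal to -10/7:
  1/3·λ − 1/3 = -10/7·(1/6)  ⇒  λ = 2/7
Then r = λ/(1−λ) = (2/7)/(5/7) = 2/5. Check: with r = 2/5, T = (2/7, 0) and [RGT]:[RCK] = -10/7 as required.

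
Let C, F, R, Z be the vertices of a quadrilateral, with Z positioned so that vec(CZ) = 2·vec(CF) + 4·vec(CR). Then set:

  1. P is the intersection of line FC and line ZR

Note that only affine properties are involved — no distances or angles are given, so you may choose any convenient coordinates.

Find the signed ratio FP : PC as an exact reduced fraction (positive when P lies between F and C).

FP:PC = -5/2

Assign C = (0, 0), F = (1, 0), R = (0, 1), Z = (2, 4) — the answer is frame-independent, so this choice is without loss of generality.
1. P is the intersection of line FC and line ZR ⇒ P = (-2/3, 0)
P = F + t·(C−F) with t = 5/3, so FP:PC = t:(1−t) = 5/3:-2/3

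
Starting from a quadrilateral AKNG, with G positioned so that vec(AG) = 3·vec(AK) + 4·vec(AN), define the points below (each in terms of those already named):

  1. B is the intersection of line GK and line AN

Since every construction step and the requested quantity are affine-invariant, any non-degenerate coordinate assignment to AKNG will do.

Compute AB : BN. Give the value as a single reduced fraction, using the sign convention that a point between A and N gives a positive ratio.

Work in coordinates with A = (0, 0), K = (1, 0), N = (0, 1), G = (3, 4).
1. B is the intersection of line GK and line AN ⇒ B = (0, -2)
B = A + t·(N−A) with t = -2, so AB:BN = t:(1−t) = -2:3

AB:BN = -2/3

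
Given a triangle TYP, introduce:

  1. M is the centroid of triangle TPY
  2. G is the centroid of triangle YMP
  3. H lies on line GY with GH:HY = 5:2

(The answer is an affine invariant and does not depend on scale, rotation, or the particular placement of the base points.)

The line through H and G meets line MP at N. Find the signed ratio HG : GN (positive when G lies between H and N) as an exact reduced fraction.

Set T = (0, 0), Y = (1, 0), P = (0, 1); any affine frame gives the same invariant.
1. M is the centroid of triangle TPY ⇒ M = (1/3, 1/3)
2. G is the centroid of triangle YMP ⇒ G = (4/9, 4/9)
3. H lies on line GY with GH:HY = 5:2 ⇒ H = (53/63, 8/63)
line HG meets MP at N = (1/6, 2/3)
G = H + t·(N−H) with t = 10/17, so HG:GN = 10/17:7/17

HG:GN = 10/7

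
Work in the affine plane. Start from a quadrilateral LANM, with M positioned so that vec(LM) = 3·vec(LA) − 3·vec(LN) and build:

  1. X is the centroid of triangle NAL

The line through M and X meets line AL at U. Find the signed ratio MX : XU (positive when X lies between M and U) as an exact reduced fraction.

Choose coordinates L = (0, 0), A = (1, 0), N = (0, 1), M = (3, -3).
1. X is the centroid of triangle NAL ⇒ X = (1/3, 1/3)
line MX meets AL at U = (3/5, 0)
X = M + t·(U−M) with t = 10/9, so MX:XU = 10/9:-1/9

MX:XU = -10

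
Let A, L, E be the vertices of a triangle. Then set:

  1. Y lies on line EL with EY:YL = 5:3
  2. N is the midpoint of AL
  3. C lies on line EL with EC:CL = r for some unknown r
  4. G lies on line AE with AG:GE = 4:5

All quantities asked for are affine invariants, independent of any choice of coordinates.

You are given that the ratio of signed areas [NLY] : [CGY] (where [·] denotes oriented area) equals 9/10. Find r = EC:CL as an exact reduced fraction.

r = 1/3

Assign A = (0, 0), L = (1, 0), E = (0, 1) — the answer is frame-independent, so this choice is without loss of generality.
1. Y lies on line EL with EY:YL = 5:3 ⇒ Y = (5/8, 3/8)
2. N is the midpoint of AL ⇒ N = (1/2, 0)
3. With EC:CL = r, write λ = r/(r+1) so C = E + λ·(L−E); C is affine-linear in λ
4. G lies on line AE with AG:GE = 4:5 ⇒ G = (0, 4/9)
Every point depending on C is an affine combination of C and λ-independent points, so each such coordinate is linear in λ; the λ² term in each signed area is a multiple of (L−E)×(L−E) = 0, so 2·[NLY] and 2·[CGY] are each linear in λ. Evaluating at λ=0 and λ=1:
  2·[NLY] = 3/16,   2·[CGY] = -5/9·λ + 25/72
So [NLY]:[CGY] = (3/16) / (-5/9·λ + 25/72). Setting this equal to 9/10:
  3/16 = 9/10·(-5/9·λ + 25/72)  ⇒  λ = 1/4
Then r = λ/(1−λ) = (1/4)/(3/4) = 1/3. Check: with r = 1/3, C = (1/4, 3/4) and [NLY]:[CGY] = 9/10 as required.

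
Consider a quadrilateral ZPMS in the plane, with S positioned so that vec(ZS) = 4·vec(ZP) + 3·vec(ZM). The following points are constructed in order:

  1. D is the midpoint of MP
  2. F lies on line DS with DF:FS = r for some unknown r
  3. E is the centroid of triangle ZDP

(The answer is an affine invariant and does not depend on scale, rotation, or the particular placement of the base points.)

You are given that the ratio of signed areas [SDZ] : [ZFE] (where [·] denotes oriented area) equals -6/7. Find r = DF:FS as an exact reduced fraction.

r = 5/3

Choose coordinates Z = (0, 0), P = (1, 0), M = (0, 1), S = (4, 3).
1. D is the midpoint of MP ⇒ D = (1/2, 1/2)
2. With DF:FS = r, write λ = r/(r+1) so F = D + λ·(S−D); F is affine-linear in λ
3. E is the centroid of triangle ZDP ⇒ E = (1/2, 1/6)
Every point depending on F is an affine combination of F and λ-independent points, so each such coordinate is linear in λ; the λ² term in each signed area is a multiple of (S−D)×(S−D) = 0, so 2·[SDZ] and 2·[ZFE] are each linear in λ. Evaluating at λ=0 and λ=1:
  2·[SDZ] = 1/2,   2·[ZFE] = -2/3·λ − 1/6
So [SDZ]:[ZFE] = (1/2) / (-2/3·λ − 1/6). Setting this equal to -6/7:
  1/2 = -6/7·(-2/3·λ − 1/6)  ⇒  λ = 5/8
Then r = λ/(1−λ) = (5/8)/(3/8) = 5/3. Check: with r = 5/3, F = (43/16, 33/16) and [SDZ]:[ZFE] = -6/7 as required.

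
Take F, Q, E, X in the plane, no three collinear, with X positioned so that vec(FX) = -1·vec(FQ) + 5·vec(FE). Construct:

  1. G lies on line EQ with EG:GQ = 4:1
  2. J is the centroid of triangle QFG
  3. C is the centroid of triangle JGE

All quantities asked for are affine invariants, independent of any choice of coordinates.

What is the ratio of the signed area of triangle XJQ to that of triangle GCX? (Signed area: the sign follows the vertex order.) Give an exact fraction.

Set F = (0, 0), Q = (1, 0), E = (0, 1), X = (-1, 5); any affine frame gives the same invariant.
1. G lies on line EQ with EG:GQ = 4:1 ⇒ G = (4/5, 1/5)
2. J is the centroid of triangle QFG ⇒ J = (3/5, 1/15)
3. C is the centroid of triangle JGE ⇒ C = (7/15, 19/45)
2·[XJQ] = 28/15, 2·[GCX] = -6/5
[XJQ]:[GCX] = 28/15:-6/5 = -14/9

[XJQ]:[GCX] = -14/9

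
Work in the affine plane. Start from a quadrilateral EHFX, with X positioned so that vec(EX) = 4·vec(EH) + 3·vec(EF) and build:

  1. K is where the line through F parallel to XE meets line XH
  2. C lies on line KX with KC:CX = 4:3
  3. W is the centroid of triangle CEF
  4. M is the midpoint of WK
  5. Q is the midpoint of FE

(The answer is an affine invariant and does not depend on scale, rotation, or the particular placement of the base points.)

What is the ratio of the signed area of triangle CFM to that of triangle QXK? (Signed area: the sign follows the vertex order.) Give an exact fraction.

[CFM]:[QXK] = -2/9

Set E = (0, 0), H = (1, 0), F = (0, 1), X = (4, 3); any affine frame gives the same invariant.
1. K is where the line through F parallel to XE meets line XH ⇒ K = (8, 7)
2. C lies on line KX with KC:CX = 4:3 ⇒ C = (40/7, 33/7)
3. W is the centroid of triangle CEF ⇒ W = (40/21, 40/21)
4. M is the midpoint of WK ⇒ M = (104/21, 187/42)
5. Q is the midpoint of FE ⇒ Q = (0, 1/2)
2·[CFM] = -4/3, 2·[QXK] = 6
[CFM]:[QXK] = -4/3:6 = -2/9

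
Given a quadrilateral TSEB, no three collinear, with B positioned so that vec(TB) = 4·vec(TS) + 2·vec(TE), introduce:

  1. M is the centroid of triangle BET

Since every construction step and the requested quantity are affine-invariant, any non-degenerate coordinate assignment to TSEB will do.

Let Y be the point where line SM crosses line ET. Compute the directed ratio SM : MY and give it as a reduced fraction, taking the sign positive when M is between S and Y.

Set T = (0, 0), S = (1, 0), E = (0, 1), B = (4, 2); any affine frame gives the same invariant.
1. M is the centroid of triangle BET ⇒ M = (4/3, 1)
line SM meets ET at Y = (0, -3)
M = S + t·(Y−S) with t = -1/3, so SM:MY = -1/3:4/3

SM:MY = -1/4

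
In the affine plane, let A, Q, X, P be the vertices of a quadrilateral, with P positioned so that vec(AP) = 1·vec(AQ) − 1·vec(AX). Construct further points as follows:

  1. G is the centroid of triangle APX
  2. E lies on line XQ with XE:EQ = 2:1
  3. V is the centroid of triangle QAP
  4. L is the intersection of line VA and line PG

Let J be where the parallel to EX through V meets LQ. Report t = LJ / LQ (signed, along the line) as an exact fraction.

Choose coordinates A = (0, 0), Q = (1, 0), X = (0, 1), P = (1, -1).
1. G is the centroid of triangle APX ⇒ G = (1/3, 0)
2. E lies on line XQ with XE:EQ = 2:1 ⇒ E = (2/3, 1/3)
3. V is the centroid of triangle QAP ⇒ V = (2/3, -1/3)
4. L is the intersection of line VA and line PG ⇒ L = (1/2, -1/4)
through V parallel to EX: direction (-2/3, 2/3); meets LQ at J = (5/9, -2/9)
J = L + t·(Q−L) with t = 1/9

t = 1/9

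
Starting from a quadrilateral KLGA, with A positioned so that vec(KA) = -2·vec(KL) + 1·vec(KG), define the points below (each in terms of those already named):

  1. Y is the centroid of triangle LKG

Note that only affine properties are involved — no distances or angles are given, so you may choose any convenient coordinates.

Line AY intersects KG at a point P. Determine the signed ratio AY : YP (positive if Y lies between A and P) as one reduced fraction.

Assign K = (0, 0), L = (1, 0), G = (0, 1), A = (-2, 1) — the answer is frame-independent, so this choice is without loss of generality.
1. Y is the centroid of triangle LKG ⇒ Y = (1/3, 1/3)
line AY meets KG at P = (0, 3/7)
Y = A + t·(P−A) with t = 7/6, so AY:YP = 7/6:-1/6

AY:YP = -7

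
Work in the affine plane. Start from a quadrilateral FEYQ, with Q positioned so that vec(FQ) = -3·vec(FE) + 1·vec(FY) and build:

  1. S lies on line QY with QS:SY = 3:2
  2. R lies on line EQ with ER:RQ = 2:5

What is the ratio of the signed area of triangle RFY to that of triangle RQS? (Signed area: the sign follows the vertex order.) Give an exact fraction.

Set F = (0, 0), E = (1, 0), Y = (0, 1), Q = (-3, 1); any affine frame gives the same invariant.
1. S lies on line QY with QS:SY = 3:2 ⇒ S = (-6/5, 1)
2. R lies on line EQ with ER:RQ = 2:5 ⇒ R = (-1/7, 2/7)
2·[RFY] = 1/7, 2·[RQS] = -9/7
[RFY]:[RQS] = 1/7:-9/7 = -1/9

[RFY]:[RQS] = -1/9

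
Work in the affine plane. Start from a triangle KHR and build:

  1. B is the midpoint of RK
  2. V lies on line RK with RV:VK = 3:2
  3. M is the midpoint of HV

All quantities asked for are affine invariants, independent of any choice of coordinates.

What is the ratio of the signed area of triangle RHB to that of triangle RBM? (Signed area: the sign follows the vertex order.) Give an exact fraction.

Assign K = (0, 0), H = (1, 0), R = (0, 1) — the answer is frame-independent, so this choice is without loss of generality.
1. B is the midpoint of RK ⇒ B = (0, 1/2)
2. V lies on line RK with RV:VK = 3:2 ⇒ V = (0, 2/5)
3. M is the midpoint of HV ⇒ M = (1/2, 1/5)
2·[RHB] = -1/2, 2·[RBM] = 1/4
[RHB]:[RBM] = -1/2:1/4 = -2

[RHB]:[RBM] = -2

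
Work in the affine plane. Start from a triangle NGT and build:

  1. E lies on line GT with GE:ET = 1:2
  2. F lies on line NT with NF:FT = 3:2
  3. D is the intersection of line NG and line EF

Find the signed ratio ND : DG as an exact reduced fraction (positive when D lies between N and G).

ND:DG = -3

Work in coordinates with N = (0, 0), G = (1, 0), T = (0, 1).
1. E lies on line GT with GE:ET = 1:2 ⇒ E = (2/3, 1/3)
2. F lies on line NT with NF:FT = 3:2 ⇒ F = (0, 3/5)
3. D is the intersection of line NG and line EF ⇒ D = (3/2, 0)
D = N + t·(G−N) with t = 3/2, so ND:DG = t:(1−t) = 3/2:-1/2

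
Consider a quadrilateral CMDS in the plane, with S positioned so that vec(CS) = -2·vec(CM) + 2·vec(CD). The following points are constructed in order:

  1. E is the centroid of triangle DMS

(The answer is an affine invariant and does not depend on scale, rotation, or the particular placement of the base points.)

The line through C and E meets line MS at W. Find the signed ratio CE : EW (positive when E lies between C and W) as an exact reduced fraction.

CE:EW = -7

Assign C = (0, 0), M = (1, 0), D = (0, 1), S = (-2, 2) — the answer is frame-independent, so this choice is without loss of generality.
1. E is the centroid of triangle DMS ⇒ E = (-1/3, 1)
line CE meets MS at W = (-2/7, 6/7)
E = C + t·(W−C) with t = 7/6, so CE:EW = 7/6:-1/6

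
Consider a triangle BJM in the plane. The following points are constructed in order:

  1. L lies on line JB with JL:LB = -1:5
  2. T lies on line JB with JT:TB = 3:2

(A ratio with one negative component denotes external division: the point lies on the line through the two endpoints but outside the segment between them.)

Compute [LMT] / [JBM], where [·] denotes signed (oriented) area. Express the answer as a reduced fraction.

Choose coordinates B = (0, 0), J = (1, 0), M = (0, 1).
1. L lies on line JB with JL:LB = -1:5 ⇒ L = (5/4, 0)
2. T lies on line JB with JT:TB = 3:2 ⇒ T = (2/5, 0)
2·[LMT] = 17/20, 2·[JBM] = -1
[LMT]:[JBM] = 17/20:-1 = -17/20

[LMT]:[JBM] = -17/20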